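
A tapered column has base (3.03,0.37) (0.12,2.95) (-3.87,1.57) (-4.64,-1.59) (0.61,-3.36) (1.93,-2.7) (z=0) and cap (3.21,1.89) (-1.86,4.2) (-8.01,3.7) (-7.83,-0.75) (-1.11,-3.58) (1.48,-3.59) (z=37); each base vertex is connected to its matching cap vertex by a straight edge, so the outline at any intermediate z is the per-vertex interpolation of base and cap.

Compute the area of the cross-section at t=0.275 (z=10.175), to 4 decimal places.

Cross-section at t=0.275: each vertex is (1-t)·p0[i] + t·p1[i].
  v1: (1-0.275)·(3.03,0.37) + 0.275·(3.21,1.89) = (3.0795,0.7880)
  v2: (1-0.275)·(0.12,2.95) + 0.275·(-1.86,4.2) = (-0.4245,3.2938)
  v3: (1-0.275)·(-3.87,1.57) + 0.275·(-8.01,3.7) = (-5.0085,2.1558)
  v4: (1-0.275)·(-4.64,-1.59) + 0.275·(-7.83,-0.75) = (-5.5173,-1.3590)
  v5: (1-0.275)·(0.61,-3.36) + 0.275·(-1.11,-3.58) = (0.1370,-3.4205)
  v6: (1-0.275)·(1.93,-2.7) + 0.275·(1.48,-3.59) = (1.8062,-2.9447)
Shoelace sum Σ(x_i·y_{i+1} − x_{i+1}·y_i):
  i=1: 3.0795·3.2938 − -0.4245·0.7880 = +10.4776 (running +10.4776)
  i=2: -0.4245·2.1558 − -5.0085·3.2938 = +15.5816 (running +26.0592)
  i=3: -5.0085·-1.3590 − -5.5173·2.1558 = +18.7004 (running +44.7596)
  i=4: -5.5173·-3.4205 − 0.1370·-1.3590 = +19.0579 (running +63.8175)
  i=5: 0.1370·-2.9447 − 1.8062·-3.4205 = +5.7748 (running +69.5924)
  i=6: 1.8062·0.7880 − 3.0795·-2.9447 = +10.4917 (running +80.0841)
Area = |Σ|/2 = |80.0841|/2 = 40.0420

Area at t=0.275: 40.0420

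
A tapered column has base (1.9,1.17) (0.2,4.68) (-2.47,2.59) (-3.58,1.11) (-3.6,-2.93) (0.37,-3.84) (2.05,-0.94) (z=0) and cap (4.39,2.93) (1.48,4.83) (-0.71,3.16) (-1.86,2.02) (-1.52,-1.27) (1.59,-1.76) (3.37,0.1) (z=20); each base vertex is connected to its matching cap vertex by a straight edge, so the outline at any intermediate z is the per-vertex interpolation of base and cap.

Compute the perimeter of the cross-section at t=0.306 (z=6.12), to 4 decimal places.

Cross-section at t=0.306: each vertex is (1-t)·p0[i] + t·p1[i].
  v1: (1-0.306)·(1.9,1.17) + 0.306·(4.39,2.93) = (2.6619,1.7086)
  v2: (1-0.306)·(0.2,4.68) + 0.306·(1.48,4.83) = (0.5917,4.7259)
  v3: (1-0.306)·(-2.47,2.59) + 0.306·(-0.71,3.16) = (-1.9314,2.7644)
  v4: (1-0.306)·(-3.58,1.11) + 0.306·(-1.86,2.02) = (-3.0537,1.3885)
  v5: (1-0.306)·(-3.6,-2.93) + 0.306·(-1.52,-1.27) = (-2.9635,-2.4220)
  v6: (1-0.306)·(0.37,-3.84) + 0.306·(1.59,-1.76) = (0.7433,-3.2035)
  v7: (1-0.306)·(2.05,-0.94) + 0.306·(3.37,0.1) = (2.4539,-0.6218)
Perimeter = Σ |v_{i+1} − v_i|:
  edge 1→2: √(-2.0703² + 3.0173²) = 3.6593 (running 3.6593)
  edge 2→3: √(-2.5231² + -1.9615²) = 3.1959 (running 6.8551)
  edge 3→4: √(-1.1222² + -1.3760²) = 1.7756 (running 8.6307)
  edge 4→5: √(0.0902² + -3.8105²) = 3.8116 (running 12.4423)
  edge 5→6: √(3.7068² + -0.7815²) = 3.7883 (running 16.2306)
  edge 6→7: √(1.7106² + 2.5818²) = 3.0970 (running 19.3276)
  edge 7→1: √(0.2080² + 2.3303²) = 2.3396 (running 21.6672)
Perimeter = 21.6672

Perimeter at t=0.306: 21.6672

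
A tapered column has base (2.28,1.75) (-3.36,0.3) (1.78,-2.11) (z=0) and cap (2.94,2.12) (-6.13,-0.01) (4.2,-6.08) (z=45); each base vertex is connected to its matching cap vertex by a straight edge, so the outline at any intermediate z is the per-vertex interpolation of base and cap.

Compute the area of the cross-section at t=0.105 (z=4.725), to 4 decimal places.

Area at t=0.105: 12.7077

Cross-section at t=0.105: each vertex is (1-t)·p0[i] + t·p1[i].
  v1: (1-0.105)·(2.28,1.75) + 0.105·(2.94,2.12) = (2.3493,1.7889)
  v2: (1-0.105)·(-3.36,0.3) + 0.105·(-6.13,-0.01) = (-3.6509,0.2675)
  v3: (1-0.105)·(1.78,-2.11) + 0.105·(4.2,-6.08) = (2.0341,-2.5269)
Shoelace sum Σ(x_i·y_{i+1} − x_{i+1}·y_i):
  i=1: 2.3493·0.2675 − -3.6509·1.7889 = +7.1591 (running +7.1591)
  i=2: -3.6509·-2.5269 − 2.0341·0.2675 = +8.6811 (running +15.8403)
  i=3: 2.0341·1.7889 − 2.3493·-2.5269 = +9.5750 (running +25.4153)
Area = |Σ|/2 = |25.4153|/2 = 12.7077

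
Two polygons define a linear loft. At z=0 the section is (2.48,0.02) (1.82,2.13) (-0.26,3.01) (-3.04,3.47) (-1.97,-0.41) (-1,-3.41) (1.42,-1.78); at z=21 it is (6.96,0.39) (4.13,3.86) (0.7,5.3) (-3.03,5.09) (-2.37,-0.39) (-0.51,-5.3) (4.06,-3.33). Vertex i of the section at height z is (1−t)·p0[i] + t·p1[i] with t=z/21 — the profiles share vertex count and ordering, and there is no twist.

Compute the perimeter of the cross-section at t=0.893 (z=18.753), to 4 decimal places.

Cross-section at t=0.893: each vertex is (1-t)·p0[i] + t·p1[i].
  v1: (1-0.893)·(2.48,0.02) + 0.893·(6.96,0.39) = (6.4806,0.3504)
  v2: (1-0.893)·(1.82,2.13) + 0.893·(4.13,3.86) = (3.8828,3.6749)
  v3: (1-0.893)·(-0.26,3.01) + 0.893·(0.7,5.3) = (0.5973,5.0550)
  v4: (1-0.893)·(-3.04,3.47) + 0.893·(-3.03,5.09) = (-3.0311,4.9167)
  v5: (1-0.893)·(-1.97,-0.41) + 0.893·(-2.37,-0.39) = (-2.3272,-0.3921)
  v6: (1-0.893)·(-1,-3.41) + 0.893·(-0.51,-5.3) = (-0.5624,-5.0978)
  v7: (1-0.893)·(1.42,-1.78) + 0.893·(4.06,-3.33) = (3.7775,-3.1641)
Perimeter = Σ |v_{i+1} − v_i|:
  edge 1→2: √(-2.5978² + 3.3245²) = 4.2191 (running 4.2191)
  edge 2→3: √(-3.2855² + 1.3801²) = 3.5636 (running 7.7827)
  edge 3→4: √(-3.6283² + -0.1383²) = 3.6310 (running 11.4137)
  edge 4→5: √(0.7039² + -5.3088²) = 5.3553 (running 16.7690)
  edge 5→6: √(1.7648² + -4.7056²) = 5.0257 (running 21.7946)
  edge 6→7: √(4.3399² + 1.9336²) = 4.7512 (running 26.5459)
  edge 7→1: √(2.7031² + 3.5146²) = 4.4338 (running 30.9797)
Perimeter = 30.9797

Perimeter at t=0.893: 30.9797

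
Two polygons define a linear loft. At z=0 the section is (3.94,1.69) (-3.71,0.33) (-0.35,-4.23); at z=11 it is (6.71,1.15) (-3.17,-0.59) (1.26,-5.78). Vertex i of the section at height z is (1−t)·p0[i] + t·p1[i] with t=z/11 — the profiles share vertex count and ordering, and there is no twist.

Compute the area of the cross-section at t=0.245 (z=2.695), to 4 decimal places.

Cross-section at t=0.245: each vertex is (1-t)·p0[i] + t·p1[i].
  v1: (1-0.245)·(3.94,1.69) + 0.245·(6.71,1.15) = (4.6186,1.5577)
  v2: (1-0.245)·(-3.71,0.33) + 0.245·(-3.17,-0.59) = (-3.5777,0.1046)
  v3: (1-0.245)·(-0.35,-4.23) + 0.245·(1.26,-5.78) = (0.0444,-4.6098)
Shoelace sum Σ(x_i·y_{i+1} − x_{i+1}·y_i):
  i=1: 4.6186·0.1046 − -3.5777·1.5577 = +6.0561 (running +6.0561)
  i=2: -3.5777·-4.6098 − 0.0444·0.1046 = +16.4877 (running +22.5437)
  i=3: 0.0444·1.5577 − 4.6186·-4.6098 = +21.3601 (running +43.9038)
Area = |Σ|/2 = |43.9038|/2 = 21.9519

Area at t=0.245: 21.9519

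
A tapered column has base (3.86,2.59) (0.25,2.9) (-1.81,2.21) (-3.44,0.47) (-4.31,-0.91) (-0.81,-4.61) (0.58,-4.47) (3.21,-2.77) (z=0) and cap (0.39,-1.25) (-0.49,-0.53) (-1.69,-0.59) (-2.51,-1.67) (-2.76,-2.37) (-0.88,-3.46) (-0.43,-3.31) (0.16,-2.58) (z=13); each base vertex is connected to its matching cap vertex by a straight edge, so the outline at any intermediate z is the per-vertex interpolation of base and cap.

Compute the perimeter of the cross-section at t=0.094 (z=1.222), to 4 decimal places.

Perimeter at t=0.094: 23.3414

Cross-section at t=0.094: each vertex is (1-t)·p0[i] + t·p1[i].
  v1: (1-0.094)·(3.86,2.59) + 0.094·(0.39,-1.25) = (3.5338,2.2290)
  v2: (1-0.094)·(0.25,2.9) + 0.094·(-0.49,-0.53) = (0.1804,2.5776)
  v3: (1-0.094)·(-1.81,2.21) + 0.094·(-1.69,-0.59) = (-1.7987,1.9468)
  v4: (1-0.094)·(-3.44,0.47) + 0.094·(-2.51,-1.67) = (-3.3526,0.2688)
  v5: (1-0.094)·(-4.31,-0.91) + 0.094·(-2.76,-2.37) = (-4.1643,-1.0472)
  v6: (1-0.094)·(-0.81,-4.61) + 0.094·(-0.88,-3.46) = (-0.8166,-4.5019)
  v7: (1-0.094)·(0.58,-4.47) + 0.094·(-0.43,-3.31) = (0.4851,-4.3610)
  v8: (1-0.094)·(3.21,-2.77) + 0.094·(0.16,-2.58) = (2.9233,-2.7521)
Perimeter = Σ |v_{i+1} − v_i|:
  edge 1→2: √(-3.3534² + 0.3485²) = 3.3714 (running 3.3714)
  edge 2→3: √(-1.9792² + -0.6308²) = 2.0772 (running 5.4487)
  edge 3→4: √(-1.5539² + -1.6780²) = 2.2869 (running 7.7356)
  edge 4→5: √(-0.8117² + -1.3161²) = 1.5463 (running 9.2819)
  edge 5→6: √(3.3477² + -3.4547²) = 4.8106 (running 14.0925)
  edge 6→7: √(1.3016² + 0.1409²) = 1.3092 (running 15.4017)
  edge 7→8: √(2.4382² + 1.6088²) = 2.9212 (running 18.3229)
  edge 8→1: √(0.6105² + 4.9812²) = 5.0185 (running 23.3414)
Perimeter = 23.3414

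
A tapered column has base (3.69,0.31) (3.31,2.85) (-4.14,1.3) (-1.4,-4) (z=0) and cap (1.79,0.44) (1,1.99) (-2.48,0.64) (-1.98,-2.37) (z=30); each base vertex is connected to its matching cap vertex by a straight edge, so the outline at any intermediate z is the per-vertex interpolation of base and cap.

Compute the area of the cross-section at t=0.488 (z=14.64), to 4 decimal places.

Area at t=0.488: 18.3343

Cross-section at t=0.488: each vertex is (1-t)·p0[i] + t·p1[i].
  v1: (1-0.488)·(3.69,0.31) + 0.488·(1.79,0.44) = (2.7628,0.3734)
  v2: (1-0.488)·(3.31,2.85) + 0.488·(1,1.99) = (2.1827,2.4303)
  v3: (1-0.488)·(-4.14,1.3) + 0.488·(-2.48,0.64) = (-3.3299,0.9779)
  v4: (1-0.488)·(-1.4,-4) + 0.488·(-1.98,-2.37) = (-1.6830,-3.2046)
Shoelace sum Σ(x_i·y_{i+1} − x_{i+1}·y_i):
  i=1: 2.7628·2.4303 − 2.1827·0.3734 = +5.8994 (running +5.8994)
  i=2: 2.1827·0.9779 − -3.3299·2.4303 = +10.2273 (running +16.1267)
  i=3: -3.3299·-3.2046 − -1.6830·0.9779 = +12.3168 (running +28.4435)
  i=4: -1.6830·0.3734 − 2.7628·-3.2046 = +8.2250 (running +36.6685)
Area = |Σ|/2 = |36.6685|/2 = 18.3343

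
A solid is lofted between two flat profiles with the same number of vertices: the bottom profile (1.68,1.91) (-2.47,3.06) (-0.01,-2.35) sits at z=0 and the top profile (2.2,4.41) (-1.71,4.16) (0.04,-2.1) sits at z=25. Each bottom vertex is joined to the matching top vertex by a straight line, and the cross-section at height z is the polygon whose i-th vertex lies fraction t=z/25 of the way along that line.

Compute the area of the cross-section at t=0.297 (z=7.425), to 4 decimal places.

Area at t=0.297: 10.7221

Cross-section at t=0.297: each vertex is (1-t)·p0[i] + t·p1[i].
  v1: (1-0.297)·(1.68,1.91) + 0.297·(2.2,4.41) = (1.8344,2.6525)
  v2: (1-0.297)·(-2.47,3.06) + 0.297·(-1.71,4.16) = (-2.2443,3.3867)
  v3: (1-0.297)·(-0.01,-2.35) + 0.297·(0.04,-2.1) = (0.0048,-2.2758)
Shoelace sum Σ(x_i·y_{i+1} − x_{i+1}·y_i):
  i=1: 1.8344·3.3867 − -2.2443·2.6525 = +12.1657 (running +12.1657)
  i=2: -2.2443·-2.2758 − 0.0048·3.3867 = +5.0910 (running +17.2566)
  i=3: 0.0048·2.6525 − 1.8344·-2.2758 = +4.1876 (running +21.4442)
Area = |Σ|/2 = |21.4442|/2 = 10.7221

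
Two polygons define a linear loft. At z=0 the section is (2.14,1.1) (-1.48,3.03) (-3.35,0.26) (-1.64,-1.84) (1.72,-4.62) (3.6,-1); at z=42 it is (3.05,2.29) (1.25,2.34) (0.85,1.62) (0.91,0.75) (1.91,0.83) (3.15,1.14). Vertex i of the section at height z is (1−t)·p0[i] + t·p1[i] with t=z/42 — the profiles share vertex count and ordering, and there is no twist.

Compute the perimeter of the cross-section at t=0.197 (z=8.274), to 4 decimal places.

Perimeter at t=0.197: 18.1253

Cross-section at t=0.197: each vertex is (1-t)·p0[i] + t·p1[i].
  v1: (1-0.197)·(2.14,1.1) + 0.197·(3.05,2.29) = (2.3193,1.3344)
  v2: (1-0.197)·(-1.48,3.03) + 0.197·(1.25,2.34) = (-0.9422,2.8941)
  v3: (1-0.197)·(-3.35,0.26) + 0.197·(0.85,1.62) = (-2.5226,0.5279)
  v4: (1-0.197)·(-1.64,-1.84) + 0.197·(0.91,0.75) = (-1.1376,-1.3298)
  v5: (1-0.197)·(1.72,-4.62) + 0.197·(1.91,0.83) = (1.7574,-3.5463)
  v6: (1-0.197)·(3.6,-1) + 0.197·(3.15,1.14) = (3.5114,-0.5784)
Perimeter = Σ |v_{i+1} − v_i|:
  edge 1→2: √(-3.2615² + 1.5596²) = 3.6152 (running 3.6152)
  edge 2→3: √(-1.5804² + -2.3661²) = 2.8454 (running 6.4606)
  edge 3→4: √(1.3849² + -1.8577²) = 2.3171 (running 8.7777)
  edge 4→5: √(2.8951² + -2.2166²) = 3.6462 (running 12.4239)
  edge 5→6: √(1.7539² + 2.9679²) = 3.4474 (running 15.8714)
  edge 6→1: √(-1.1921² + 1.9128²) = 2.2539 (running 18.1253)
Perimeter = 18.1253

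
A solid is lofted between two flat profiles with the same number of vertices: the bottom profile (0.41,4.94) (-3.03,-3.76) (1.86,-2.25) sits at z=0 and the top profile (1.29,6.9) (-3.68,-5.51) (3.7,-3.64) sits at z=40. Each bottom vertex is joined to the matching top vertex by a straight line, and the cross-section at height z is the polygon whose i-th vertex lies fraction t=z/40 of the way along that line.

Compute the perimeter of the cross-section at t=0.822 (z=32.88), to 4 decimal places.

Cross-section at t=0.822: each vertex is (1-t)·p0[i] + t·p1[i].
  v1: (1-0.822)·(0.41,4.94) + 0.822·(1.29,6.9) = (1.1334,6.5511)
  v2: (1-0.822)·(-3.03,-3.76) + 0.822·(-3.68,-5.51) = (-3.5643,-5.1985)
  v3: (1-0.822)·(1.86,-2.25) + 0.822·(3.7,-3.64) = (3.3725,-3.3926)
Perimeter = Σ |v_{i+1} − v_i|:
  edge 1→2: √(-4.6977² + -11.7496²) = 12.6539 (running 12.6539)
  edge 2→3: √(6.9368² + 1.8059²) = 7.1680 (running 19.8219)
  edge 3→1: √(-2.2391² + 9.9437²) = 10.1927 (running 30.0146)
Perimeter = 30.0146

Perimeter at t=0.822: 30.0146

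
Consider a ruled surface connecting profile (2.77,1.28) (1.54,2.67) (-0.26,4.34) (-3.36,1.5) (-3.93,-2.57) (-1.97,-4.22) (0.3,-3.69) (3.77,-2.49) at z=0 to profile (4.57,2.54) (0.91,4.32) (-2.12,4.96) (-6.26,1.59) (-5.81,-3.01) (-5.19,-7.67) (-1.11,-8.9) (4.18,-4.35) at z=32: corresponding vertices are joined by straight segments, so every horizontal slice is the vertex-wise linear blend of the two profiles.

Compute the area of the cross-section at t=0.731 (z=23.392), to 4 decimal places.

Cross-section at t=0.731: each vertex is (1-t)·p0[i] + t·p1[i].
  v1: (1-0.731)·(2.77,1.28) + 0.731·(4.57,2.54) = (4.0858,2.2011)
  v2: (1-0.731)·(1.54,2.67) + 0.731·(0.91,4.32) = (1.0795,3.8762)
  v3: (1-0.731)·(-0.26,4.34) + 0.731·(-2.12,4.96) = (-1.6197,4.7932)
  v4: (1-0.731)·(-3.36,1.5) + 0.731·(-6.26,1.59) = (-5.4799,1.5658)
  v5: (1-0.731)·(-3.93,-2.57) + 0.731·(-5.81,-3.01) = (-5.3043,-2.8916)
  v6: (1-0.731)·(-1.97,-4.22) + 0.731·(-5.19,-7.67) = (-4.3238,-6.7420)
  v7: (1-0.731)·(0.3,-3.69) + 0.731·(-1.11,-8.9) = (-0.7307,-7.4985)
  v8: (1-0.731)·(3.77,-2.49) + 0.731·(4.18,-4.35) = (4.0697,-3.8497)
Shoelace sum Σ(x_i·y_{i+1} − x_{i+1}·y_i):
  i=1: 4.0858·3.8762 − 1.0795·2.2011 = +13.4612 (running +13.4612)
  i=2: 1.0795·4.7932 − -1.6197·3.8762 = +11.4522 (running +24.9134)
  i=3: -1.6197·1.5658 − -5.4799·4.7932 = +23.7303 (running +48.6437)
  i=4: -5.4799·-2.8916 − -5.3043·1.5658 = +24.1513 (running +72.7950)
  i=5: -5.3043·-6.7420 − -4.3238·-2.8916 = +23.2583 (running +96.0532)
  i=6: -4.3238·-7.4985 − -0.7307·-6.7420 = +27.4958 (running +123.5490)
  i=7: -0.7307·-3.8497 − 4.0697·-7.4985 = +33.3297 (running +156.8788)
  i=8: 4.0697·2.2011 − 4.0858·-3.8497 = +24.6866 (running +181.5654)
Area = |Σ|/2 = |181.5654|/2 = 90.7827

Area at t=0.731: 90.7827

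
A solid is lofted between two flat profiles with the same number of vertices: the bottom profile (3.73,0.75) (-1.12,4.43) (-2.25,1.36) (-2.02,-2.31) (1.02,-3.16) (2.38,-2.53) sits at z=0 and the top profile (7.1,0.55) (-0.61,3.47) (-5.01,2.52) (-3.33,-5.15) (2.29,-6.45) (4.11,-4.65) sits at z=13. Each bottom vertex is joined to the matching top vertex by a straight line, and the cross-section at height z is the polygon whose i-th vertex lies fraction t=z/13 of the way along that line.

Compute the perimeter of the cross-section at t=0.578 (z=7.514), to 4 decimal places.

Perimeter at t=0.578: 28.5870

Cross-section at t=0.578: each vertex is (1-t)·p0[i] + t·p1[i].
  v1: (1-0.578)·(3.73,0.75) + 0.578·(7.1,0.55) = (5.6779,0.6344)
  v2: (1-0.578)·(-1.12,4.43) + 0.578·(-0.61,3.47) = (-0.8252,3.8751)
  v3: (1-0.578)·(-2.25,1.36) + 0.578·(-5.01,2.52) = (-3.8453,2.0305)
  v4: (1-0.578)·(-2.02,-2.31) + 0.578·(-3.33,-5.15) = (-2.7772,-3.9515)
  v5: (1-0.578)·(1.02,-3.16) + 0.578·(2.29,-6.45) = (1.7541,-5.0616)
  v6: (1-0.578)·(2.38,-2.53) + 0.578·(4.11,-4.65) = (3.3799,-3.7554)
Perimeter = Σ |v_{i+1} − v_i|:
  edge 1→2: √(-6.5031² + 3.2407²) = 7.2658 (running 7.2658)
  edge 2→3: √(-3.0201² + -1.8446²) = 3.5388 (running 10.8047)
  edge 3→4: √(1.0681² + -5.9820²) = 6.0766 (running 16.8813)
  edge 4→5: √(4.5312² + -1.1101²) = 4.6652 (running 21.5465)
  edge 5→6: √(1.6259² + 1.3063²) = 2.0856 (running 23.6321)
  edge 6→1: √(2.2979² + 4.3898²) = 4.9548 (running 28.5870)
Perimeter = 28.5870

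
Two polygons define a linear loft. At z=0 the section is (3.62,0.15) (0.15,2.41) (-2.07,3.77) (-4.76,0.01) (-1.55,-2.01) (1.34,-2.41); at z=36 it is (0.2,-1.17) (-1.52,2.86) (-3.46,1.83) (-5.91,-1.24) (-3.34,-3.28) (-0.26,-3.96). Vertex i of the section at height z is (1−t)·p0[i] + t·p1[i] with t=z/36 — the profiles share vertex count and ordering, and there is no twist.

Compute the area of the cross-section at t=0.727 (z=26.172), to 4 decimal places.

Cross-section at t=0.727: each vertex is (1-t)·p0[i] + t·p1[i].
  v1: (1-0.727)·(3.62,0.15) + 0.727·(0.2,-1.17) = (1.1337,-0.8096)
  v2: (1-0.727)·(0.15,2.41) + 0.727·(-1.52,2.86) = (-1.0641,2.7371)
  v3: (1-0.727)·(-2.07,3.77) + 0.727·(-3.46,1.83) = (-3.0805,2.3596)
  v4: (1-0.727)·(-4.76,0.01) + 0.727·(-5.91,-1.24) = (-5.5960,-0.8987)
  v5: (1-0.727)·(-1.55,-2.01) + 0.727·(-3.34,-3.28) = (-2.8513,-2.9333)
  v6: (1-0.727)·(1.34,-2.41) + 0.727·(-0.26,-3.96) = (0.1768,-3.5369)
Shoelace sum Σ(x_i·y_{i+1} − x_{i+1}·y_i):
  i=1: 1.1337·2.7371 − -1.0641·-0.8096 = +2.2415 (running +2.2415)
  i=2: -1.0641·2.3596 − -3.0805·2.7371 = +5.9210 (running +8.1625)
  i=3: -3.0805·-0.8987 − -5.5960·2.3596 = +15.9732 (running +24.1357)
  i=4: -5.5960·-2.9333 − -2.8513·-0.8987 = +13.8522 (running +37.9879)
  i=5: -2.8513·-3.5369 − 0.1768·-2.9333 = +10.6033 (running +48.5912)
  i=6: 0.1768·-0.8096 − 1.1337·-3.5369 = +3.8664 (running +52.4576)
Area = |Σ|/2 = |52.4576|/2 = 26.2288

Area at t=0.727: 26.2288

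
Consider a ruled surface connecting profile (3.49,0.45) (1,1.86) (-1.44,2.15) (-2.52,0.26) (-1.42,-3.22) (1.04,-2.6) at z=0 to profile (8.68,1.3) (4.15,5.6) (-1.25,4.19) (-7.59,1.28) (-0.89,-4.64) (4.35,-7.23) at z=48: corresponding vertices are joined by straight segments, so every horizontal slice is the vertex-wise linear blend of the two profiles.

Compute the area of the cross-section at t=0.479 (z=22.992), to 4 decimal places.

Cross-section at t=0.479: each vertex is (1-t)·p0[i] + t·p1[i].
  v1: (1-0.479)·(3.49,0.45) + 0.479·(8.68,1.3) = (5.9760,0.8572)
  v2: (1-0.479)·(1,1.86) + 0.479·(4.15,5.6) = (2.5089,3.6515)
  v3: (1-0.479)·(-1.44,2.15) + 0.479·(-1.25,4.19) = (-1.3490,3.1272)
  v4: (1-0.479)·(-2.52,0.26) + 0.479·(-7.59,1.28) = (-4.9485,0.7486)
  v5: (1-0.479)·(-1.42,-3.22) + 0.479·(-0.89,-4.64) = (-1.1661,-3.9002)
  v6: (1-0.479)·(1.04,-2.6) + 0.479·(4.35,-7.23) = (2.6255,-4.8178)
Shoelace sum Σ(x_i·y_{i+1} − x_{i+1}·y_i):
  i=1: 5.9760·3.6515 − 2.5089·0.8572 = +19.6707 (running +19.6707)
  i=2: 2.5089·3.1272 − -1.3490·3.6515 = +12.7714 (running +32.4421)
  i=3: -1.3490·0.7486 − -4.9485·3.1272 = +14.4650 (running +46.9071)
  i=4: -4.9485·-3.9002 − -1.1661·0.7486 = +20.1731 (running +67.0802)
  i=5: -1.1661·-4.8178 − 2.6255·-3.9002 = +15.8580 (running +82.9382)
  i=6: 2.6255·0.8572 − 5.9760·-4.8178 = +31.0415 (running +113.9797)
Area = |Σ|/2 = |113.9797|/2 = 56.9898

Area at t=0.479: 56.9898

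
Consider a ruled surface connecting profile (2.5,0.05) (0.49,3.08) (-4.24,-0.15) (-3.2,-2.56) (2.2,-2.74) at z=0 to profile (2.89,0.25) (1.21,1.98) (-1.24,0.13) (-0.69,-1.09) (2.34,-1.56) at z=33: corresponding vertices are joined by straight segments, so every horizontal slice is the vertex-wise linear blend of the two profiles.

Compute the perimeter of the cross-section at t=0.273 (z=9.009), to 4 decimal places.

Perimeter at t=0.273: 17.8769

Cross-section at t=0.273: each vertex is (1-t)·p0[i] + t·p1[i].
  v1: (1-0.273)·(2.5,0.05) + 0.273·(2.89,0.25) = (2.6065,0.1046)
  v2: (1-0.273)·(0.49,3.08) + 0.273·(1.21,1.98) = (0.6866,2.7797)
  v3: (1-0.273)·(-4.24,-0.15) + 0.273·(-1.24,0.13) = (-3.4210,-0.0736)
  v4: (1-0.273)·(-3.2,-2.56) + 0.273·(-0.69,-1.09) = (-2.5148,-2.1587)
  v5: (1-0.273)·(2.2,-2.74) + 0.273·(2.34,-1.56) = (2.2382,-2.4179)
Perimeter = Σ |v_{i+1} − v_i|:
  edge 1→2: √(-1.9199² + 2.6751²) = 3.2928 (running 3.2928)
  edge 2→3: √(-4.1076² + -2.8533²) = 5.0013 (running 8.2941)
  edge 3→4: √(0.9062² + -2.0851²) = 2.2735 (running 10.5676)
  edge 4→5: √(4.7530² + -0.2592²) = 4.7601 (running 15.3277)
  edge 5→1: √(0.3682² + 2.5225²) = 2.5492 (running 17.8769)
Perimeter = 17.8769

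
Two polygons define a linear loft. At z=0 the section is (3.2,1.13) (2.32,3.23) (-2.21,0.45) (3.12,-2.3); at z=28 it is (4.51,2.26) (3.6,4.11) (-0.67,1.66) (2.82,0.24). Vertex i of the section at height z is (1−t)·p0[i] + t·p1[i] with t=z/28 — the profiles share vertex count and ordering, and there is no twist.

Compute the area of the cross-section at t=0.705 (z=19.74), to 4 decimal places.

Cross-section at t=0.705: each vertex is (1-t)·p0[i] + t·p1[i].
  v1: (1-0.705)·(3.2,1.13) + 0.705·(4.51,2.26) = (4.1235,1.9266)
  v2: (1-0.705)·(2.32,3.23) + 0.705·(3.6,4.11) = (3.2224,3.8504)
  v3: (1-0.705)·(-2.21,0.45) + 0.705·(-0.67,1.66) = (-1.1243,1.3030)
  v4: (1-0.705)·(3.12,-2.3) + 0.705·(2.82,0.24) = (2.9085,-0.5093)
Shoelace sum Σ(x_i·y_{i+1} − x_{i+1}·y_i):
  i=1: 4.1235·3.8504 − 3.2224·1.9266 = +9.6689 (running +9.6689)
  i=2: 3.2224·1.3030 − -1.1243·3.8504 = +8.5280 (running +18.1968)
  i=3: -1.1243·-0.5093 − 2.9085·1.3030 = -3.2173 (running +14.9795)
  i=4: 2.9085·1.9266 − 4.1235·-0.5093 = +7.7038 (running +22.6833)
Area = |Σ|/2 = |22.6833|/2 = 11.3417

Area at t=0.705: 11.3417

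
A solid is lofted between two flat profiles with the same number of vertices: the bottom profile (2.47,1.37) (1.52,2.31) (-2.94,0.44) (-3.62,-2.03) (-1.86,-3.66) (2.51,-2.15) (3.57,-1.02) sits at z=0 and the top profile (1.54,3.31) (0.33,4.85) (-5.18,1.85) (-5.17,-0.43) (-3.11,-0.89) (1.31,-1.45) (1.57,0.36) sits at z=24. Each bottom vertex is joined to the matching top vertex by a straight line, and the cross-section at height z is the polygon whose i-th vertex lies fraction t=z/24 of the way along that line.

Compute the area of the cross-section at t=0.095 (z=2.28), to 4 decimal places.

Area at t=0.095: 27.2246

Cross-section at t=0.095: each vertex is (1-t)·p0[i] + t·p1[i].
  v1: (1-0.095)·(2.47,1.37) + 0.095·(1.54,3.31) = (2.3817,1.5543)
  v2: (1-0.095)·(1.52,2.31) + 0.095·(0.33,4.85) = (1.4070,2.5513)
  v3: (1-0.095)·(-2.94,0.44) + 0.095·(-5.18,1.85) = (-3.1528,0.5739)
  v4: (1-0.095)·(-3.62,-2.03) + 0.095·(-5.17,-0.43) = (-3.7672,-1.8780)
  v5: (1-0.095)·(-1.86,-3.66) + 0.095·(-3.11,-0.89) = (-1.9788,-3.3969)
  v6: (1-0.095)·(2.51,-2.15) + 0.095·(1.31,-1.45) = (2.3960,-2.0835)
  v7: (1-0.095)·(3.57,-1.02) + 0.095·(1.57,0.36) = (3.3800,-0.8889)
Shoelace sum Σ(x_i·y_{i+1} − x_{i+1}·y_i):
  i=1: 2.3817·2.5513 − 1.4070·1.5543 = +3.8895 (running +3.8895)
  i=2: 1.4070·0.5739 − -3.1528·2.5513 = +8.8513 (running +12.7407)
  i=3: -3.1528·-1.8780 − -3.7672·0.5739 = +8.0832 (running +20.8239)
  i=4: -3.7672·-3.3969 − -1.9788·-1.8780 = +9.0807 (running +29.9046)
  i=5: -1.9788·-2.0835 − 2.3960·-3.3969 = +12.2616 (running +42.1662)
  i=6: 2.3960·-0.8889 − 3.3800·-2.0835 = +4.9124 (running +47.0786)
  i=7: 3.3800·1.5543 − 2.3817·-0.8889 = +7.3706 (running +54.4492)
Area = |Σ|/2 = |54.4492|/2 = 27.2246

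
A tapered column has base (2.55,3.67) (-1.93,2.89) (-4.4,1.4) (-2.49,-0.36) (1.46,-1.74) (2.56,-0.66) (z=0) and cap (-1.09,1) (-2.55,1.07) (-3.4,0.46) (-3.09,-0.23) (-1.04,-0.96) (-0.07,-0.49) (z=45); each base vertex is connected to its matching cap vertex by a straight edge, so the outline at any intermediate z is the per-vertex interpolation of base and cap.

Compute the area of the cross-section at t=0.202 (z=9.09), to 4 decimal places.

Cross-section at t=0.202: each vertex is (1-t)·p0[i] + t·p1[i].
  v1: (1-0.202)·(2.55,3.67) + 0.202·(-1.09,1) = (1.8147,3.1307)
  v2: (1-0.202)·(-1.93,2.89) + 0.202·(-2.55,1.07) = (-2.0552,2.5224)
  v3: (1-0.202)·(-4.4,1.4) + 0.202·(-3.4,0.46) = (-4.1980,1.2101)
  v4: (1-0.202)·(-2.49,-0.36) + 0.202·(-3.09,-0.23) = (-2.6112,-0.3337)
  v5: (1-0.202)·(1.46,-1.74) + 0.202·(-1.04,-0.96) = (0.9550,-1.5824)
  v6: (1-0.202)·(2.56,-0.66) + 0.202·(-0.07,-0.49) = (2.0287,-0.6257)
Shoelace sum Σ(x_i·y_{i+1} − x_{i+1}·y_i):
  i=1: 1.8147·2.5224 − -2.0552·3.1307 = +11.0116 (running +11.0116)
  i=2: -2.0552·1.2101 − -4.1980·2.5224 = +8.1018 (running +19.1134)
  i=3: -4.1980·-0.3337 − -2.6112·1.2101 = +4.5609 (running +23.6743)
  i=4: -2.6112·-1.5824 − 0.9550·-0.3337 = +4.4508 (running +28.1251)
  i=5: 0.9550·-0.6257 − 2.0287·-1.5824 = +2.6129 (running +30.7380)
  i=6: 2.0287·3.1307 − 1.8147·-0.6257 = +7.4867 (running +38.2247)
Area = |Σ|/2 = |38.2247|/2 = 19.1123

Area at t=0.202: 19.1123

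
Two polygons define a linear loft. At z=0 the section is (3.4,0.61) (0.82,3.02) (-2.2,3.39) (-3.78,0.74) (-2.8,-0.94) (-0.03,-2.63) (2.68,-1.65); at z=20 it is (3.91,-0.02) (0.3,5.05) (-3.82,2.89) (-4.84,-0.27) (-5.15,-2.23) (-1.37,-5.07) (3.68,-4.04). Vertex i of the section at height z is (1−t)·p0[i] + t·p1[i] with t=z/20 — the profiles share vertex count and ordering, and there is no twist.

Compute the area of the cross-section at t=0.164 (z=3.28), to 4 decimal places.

Area at t=0.164: 33.5492

Cross-section at t=0.164: each vertex is (1-t)·p0[i] + t·p1[i].
  v1: (1-0.164)·(3.4,0.61) + 0.164·(3.91,-0.02) = (3.4836,0.5067)
  v2: (1-0.164)·(0.82,3.02) + 0.164·(0.3,5.05) = (0.7347,3.3529)
  v3: (1-0.164)·(-2.2,3.39) + 0.164·(-3.82,2.89) = (-2.4657,3.3080)
  v4: (1-0.164)·(-3.78,0.74) + 0.164·(-4.84,-0.27) = (-3.9538,0.5744)
  v5: (1-0.164)·(-2.8,-0.94) + 0.164·(-5.15,-2.23) = (-3.1854,-1.1516)
  v6: (1-0.164)·(-0.03,-2.63) + 0.164·(-1.37,-5.07) = (-0.2498,-3.0302)
  v7: (1-0.164)·(2.68,-1.65) + 0.164·(3.68,-4.04) = (2.8440,-2.0420)
Shoelace sum Σ(x_i·y_{i+1} − x_{i+1}·y_i):
  i=1: 3.4836·3.3529 − 0.7347·0.5067 = +11.3081 (running +11.3081)
  i=2: 0.7347·3.3080 − -2.4657·3.3529 = +10.6977 (running +22.0058)
  i=3: -2.4657·0.5744 − -3.9538·3.3080 = +11.6631 (running +33.6689)
  i=4: -3.9538·-1.1516 − -3.1854·0.5744 = +6.3827 (running +40.0515)
  i=5: -3.1854·-3.0302 − -0.2498·-1.1516 = +9.3647 (running +49.4162)
  i=6: -0.2498·-2.0420 − 2.8440·-3.0302 = +9.1278 (running +58.5440)
  i=7: 2.8440·0.5067 − 3.4836·-2.0420 = +8.5545 (running +67.0984)
Area = |Σ|/2 = |67.0984|/2 = 33.5492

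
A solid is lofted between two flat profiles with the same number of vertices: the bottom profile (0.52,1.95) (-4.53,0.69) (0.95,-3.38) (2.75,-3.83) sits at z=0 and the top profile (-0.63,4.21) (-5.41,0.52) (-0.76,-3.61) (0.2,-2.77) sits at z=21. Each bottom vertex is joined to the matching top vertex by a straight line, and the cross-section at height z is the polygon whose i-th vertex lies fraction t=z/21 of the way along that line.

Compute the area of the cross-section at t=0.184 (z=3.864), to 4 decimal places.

Area at t=0.184: 19.4777

Cross-section at t=0.184: each vertex is (1-t)·p0[i] + t·p1[i].
  v1: (1-0.184)·(0.52,1.95) + 0.184·(-0.63,4.21) = (0.3084,2.3658)
  v2: (1-0.184)·(-4.53,0.69) + 0.184·(-5.41,0.52) = (-4.6919,0.6587)
  v3: (1-0.184)·(0.95,-3.38) + 0.184·(-0.76,-3.61) = (0.6354,-3.4223)
  v4: (1-0.184)·(2.75,-3.83) + 0.184·(0.2,-2.77) = (2.2808,-3.6350)
Shoelace sum Σ(x_i·y_{i+1} − x_{i+1}·y_i):
  i=1: 0.3084·0.6587 − -4.6919·2.3658 = +11.3035 (running +11.3035)
  i=2: -4.6919·-3.4223 − 0.6354·0.6587 = +15.6387 (running +26.9422)
  i=3: 0.6354·-3.6350 − 2.2808·-3.4223 = +5.4961 (running +32.4383)
  i=4: 2.2808·2.3658 − 0.3084·-3.6350 = +6.5170 (running +38.9554)
Area = |Σ|/2 = |38.9554|/2 = 19.4777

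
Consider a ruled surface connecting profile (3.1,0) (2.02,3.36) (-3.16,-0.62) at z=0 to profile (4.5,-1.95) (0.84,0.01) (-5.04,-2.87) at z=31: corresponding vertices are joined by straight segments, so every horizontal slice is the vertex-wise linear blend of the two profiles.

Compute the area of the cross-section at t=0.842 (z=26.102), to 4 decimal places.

Area at t=0.842: 11.2581

Cross-section at t=0.842: each vertex is (1-t)·p0[i] + t·p1[i].
  v1: (1-0.842)·(3.1,0) + 0.842·(4.5,-1.95) = (4.2788,-1.6419)
  v2: (1-0.842)·(2.02,3.36) + 0.842·(0.84,0.01) = (1.0264,0.5393)
  v3: (1-0.842)·(-3.16,-0.62) + 0.842·(-5.04,-2.87) = (-4.7430,-2.5145)
Shoelace sum Σ(x_i·y_{i+1} − x_{i+1}·y_i):
  i=1: 4.2788·0.5393 − 1.0264·-1.6419 = +3.9929 (running +3.9929)
  i=2: 1.0264·-2.5145 − -4.7430·0.5393 = -0.0231 (running +3.9698)
  i=3: -4.7430·-1.6419 − 4.2788·-2.5145 = +18.5465 (running +22.5163)
Area = |Σ|/2 = |22.5163|/2 = 11.2581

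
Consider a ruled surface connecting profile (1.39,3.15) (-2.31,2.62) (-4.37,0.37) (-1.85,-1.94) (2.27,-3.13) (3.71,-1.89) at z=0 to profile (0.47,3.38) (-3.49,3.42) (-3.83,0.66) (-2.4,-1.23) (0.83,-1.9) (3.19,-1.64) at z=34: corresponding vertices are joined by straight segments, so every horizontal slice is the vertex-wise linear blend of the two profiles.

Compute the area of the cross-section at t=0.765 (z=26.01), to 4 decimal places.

Area at t=0.765: 27.3560

Cross-section at t=0.765: each vertex is (1-t)·p0[i] + t·p1[i].
  v1: (1-0.765)·(1.39,3.15) + 0.765·(0.47,3.38) = (0.6862,3.3260)
  v2: (1-0.765)·(-2.31,2.62) + 0.765·(-3.49,3.42) = (-3.2127,3.2320)
  v3: (1-0.765)·(-4.37,0.37) + 0.765·(-3.83,0.66) = (-3.9569,0.5918)
  v4: (1-0.765)·(-1.85,-1.94) + 0.765·(-2.4,-1.23) = (-2.2707,-1.3968)
  v5: (1-0.765)·(2.27,-3.13) + 0.765·(0.83,-1.9) = (1.1684,-2.1890)
  v6: (1-0.765)·(3.71,-1.89) + 0.765·(3.19,-1.64) = (3.3122,-1.6987)
Shoelace sum Σ(x_i·y_{i+1} − x_{i+1}·y_i):
  i=1: 0.6862·3.2320 − -3.2127·3.3260 = +12.9031 (running +12.9031)
  i=2: -3.2127·0.5918 − -3.9569·3.2320 = +10.8873 (running +23.7903)
  i=3: -3.9569·-1.3968 − -2.2707·0.5918 = +6.8711 (running +30.6615)
  i=4: -2.2707·-2.1890 − 1.1684·-1.3968 = +6.6029 (running +37.2643)
  i=5: 1.1684·-1.6987 − 3.3122·-2.1890 = +5.2658 (running +42.5301)
  i=6: 3.3122·3.3260 − 0.6862·-1.6987 = +12.1819 (running +54.7120)
Area = |Σ|/2 = |54.7120|/2 = 27.3560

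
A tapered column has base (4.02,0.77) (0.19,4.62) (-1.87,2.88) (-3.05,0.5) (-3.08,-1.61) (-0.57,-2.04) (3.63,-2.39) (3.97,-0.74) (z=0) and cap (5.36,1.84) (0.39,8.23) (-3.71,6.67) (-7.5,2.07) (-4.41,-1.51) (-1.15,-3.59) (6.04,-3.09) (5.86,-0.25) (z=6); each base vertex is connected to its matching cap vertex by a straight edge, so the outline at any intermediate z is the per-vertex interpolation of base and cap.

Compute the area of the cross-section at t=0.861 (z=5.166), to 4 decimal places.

Area at t=0.861: 91.8043

Cross-section at t=0.861: each vertex is (1-t)·p0[i] + t·p1[i].
  v1: (1-0.861)·(4.02,0.77) + 0.861·(5.36,1.84) = (5.1737,1.6913)
  v2: (1-0.861)·(0.19,4.62) + 0.861·(0.39,8.23) = (0.3622,7.7282)
  v3: (1-0.861)·(-1.87,2.88) + 0.861·(-3.71,6.67) = (-3.4542,6.1432)
  v4: (1-0.861)·(-3.05,0.5) + 0.861·(-7.5,2.07) = (-6.8814,1.8518)
  v5: (1-0.861)·(-3.08,-1.61) + 0.861·(-4.41,-1.51) = (-4.2251,-1.5239)
  v6: (1-0.861)·(-0.57,-2.04) + 0.861·(-1.15,-3.59) = (-1.0694,-3.3745)
  v7: (1-0.861)·(3.63,-2.39) + 0.861·(6.04,-3.09) = (5.7050,-2.9927)
  v8: (1-0.861)·(3.97,-0.74) + 0.861·(5.86,-0.25) = (5.5973,-0.3181)
Shoelace sum Σ(x_i·y_{i+1} − x_{i+1}·y_i):
  i=1: 5.1737·7.7282 − 0.3622·1.6913 = +39.3712 (running +39.3712)
  i=2: 0.3622·6.1432 − -3.4542·7.7282 = +28.9202 (running +68.2913)
  i=3: -3.4542·1.8518 − -6.8814·6.1432 = +35.8776 (running +104.1689)
  i=4: -6.8814·-1.5239 − -4.2251·1.8518 = +18.3106 (running +122.4795)
  i=5: -4.2251·-3.3745 − -1.0694·-1.5239 = +12.6283 (running +135.1078)
  i=6: -1.0694·-2.9927 − 5.7050·-3.3745 = +22.4522 (running +157.5600)
  i=7: 5.7050·-0.3181 − 5.5973·-2.9927 = +14.9362 (running +172.4962)
  i=8: 5.5973·1.6913 − 5.1737·-0.3181 = +11.1123 (running +183.6085)
Area = |Σ|/2 = |183.6085|/2 = 91.8043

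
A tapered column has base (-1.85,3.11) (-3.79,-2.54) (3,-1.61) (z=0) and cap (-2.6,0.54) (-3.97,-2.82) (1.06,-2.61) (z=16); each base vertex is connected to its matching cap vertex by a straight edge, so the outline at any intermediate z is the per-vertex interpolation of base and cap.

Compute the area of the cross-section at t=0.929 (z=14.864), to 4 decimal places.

Area at t=0.929: 8.8953

Cross-section at t=0.929: each vertex is (1-t)·p0[i] + t·p1[i].
  v1: (1-0.929)·(-1.85,3.11) + 0.929·(-2.6,0.54) = (-2.5467,0.7225)
  v2: (1-0.929)·(-3.79,-2.54) + 0.929·(-3.97,-2.82) = (-3.9572,-2.8001)
  v3: (1-0.929)·(3,-1.61) + 0.929·(1.06,-2.61) = (1.1977,-2.5390)
Shoelace sum Σ(x_i·y_{i+1} − x_{i+1}·y_i):
  i=1: -2.5467·-2.8001 − -3.9572·0.7225 = +9.9902 (running +9.9902)
  i=2: -3.9572·-2.5390 − 1.1977·-2.8001 = +13.4012 (running +23.3914)
  i=3: 1.1977·0.7225 − -2.5467·-2.5390 = -5.6009 (running +17.7905)
Area = |Σ|/2 = |17.7905|/2 = 8.8953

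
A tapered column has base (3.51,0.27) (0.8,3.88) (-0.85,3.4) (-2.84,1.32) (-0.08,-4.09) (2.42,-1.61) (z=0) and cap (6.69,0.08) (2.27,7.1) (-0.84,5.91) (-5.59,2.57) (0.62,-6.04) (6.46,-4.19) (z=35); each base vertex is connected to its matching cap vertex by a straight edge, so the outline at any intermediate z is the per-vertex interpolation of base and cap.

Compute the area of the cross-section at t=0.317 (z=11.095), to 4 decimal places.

Cross-section at t=0.317: each vertex is (1-t)·p0[i] + t·p1[i].
  v1: (1-0.317)·(3.51,0.27) + 0.317·(6.69,0.08) = (4.5181,0.2098)
  v2: (1-0.317)·(0.8,3.88) + 0.317·(2.27,7.1) = (1.2660,4.9007)
  v3: (1-0.317)·(-0.85,3.4) + 0.317·(-0.84,5.91) = (-0.8468,4.1957)
  v4: (1-0.317)·(-2.84,1.32) + 0.317·(-5.59,2.57) = (-3.7118,1.7163)
  v5: (1-0.317)·(-0.08,-4.09) + 0.317·(0.62,-6.04) = (0.1419,-4.7081)
  v6: (1-0.317)·(2.42,-1.61) + 0.317·(6.46,-4.19) = (3.7007,-2.4279)
Shoelace sum Σ(x_i·y_{i+1} − x_{i+1}·y_i):
  i=1: 4.5181·4.9007 − 1.2660·0.2098 = +21.8763 (running +21.8763)
  i=2: 1.2660·4.1957 − -0.8468·4.9007 = +9.4618 (running +31.3380)
  i=3: -0.8468·1.7163 − -3.7118·4.1957 = +14.1199 (running +45.4579)
  i=4: -3.7118·-4.7081 − 0.1419·1.7163 = +17.2319 (running +62.6899)
  i=5: 0.1419·-2.4279 − 3.7007·-4.7081 = +17.0788 (running +79.7687)
  i=6: 3.7007·0.2098 − 4.5181·-2.4279 = +11.7455 (running +91.5142)
Area = |Σ|/2 = |91.5142|/2 = 45.7571

Area at t=0.317: 45.7571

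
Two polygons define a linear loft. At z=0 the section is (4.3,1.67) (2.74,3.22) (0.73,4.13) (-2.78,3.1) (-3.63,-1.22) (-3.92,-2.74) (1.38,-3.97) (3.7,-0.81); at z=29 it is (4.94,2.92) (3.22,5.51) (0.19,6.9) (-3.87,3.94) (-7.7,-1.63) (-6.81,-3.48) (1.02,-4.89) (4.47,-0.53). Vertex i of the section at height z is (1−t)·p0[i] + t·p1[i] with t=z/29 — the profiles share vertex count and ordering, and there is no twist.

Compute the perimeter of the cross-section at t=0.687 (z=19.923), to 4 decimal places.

Cross-section at t=0.687: each vertex is (1-t)·p0[i] + t·p1[i].
  v1: (1-0.687)·(4.3,1.67) + 0.687·(4.94,2.92) = (4.7397,2.5288)
  v2: (1-0.687)·(2.74,3.22) + 0.687·(3.22,5.51) = (3.0698,4.7932)
  v3: (1-0.687)·(0.73,4.13) + 0.687·(0.19,6.9) = (0.3590,6.0330)
  v4: (1-0.687)·(-2.78,3.1) + 0.687·(-3.87,3.94) = (-3.5288,3.6771)
  v5: (1-0.687)·(-3.63,-1.22) + 0.687·(-7.7,-1.63) = (-6.4261,-1.5017)
  v6: (1-0.687)·(-3.92,-2.74) + 0.687·(-6.81,-3.48) = (-5.9054,-3.2484)
  v7: (1-0.687)·(1.38,-3.97) + 0.687·(1.02,-4.89) = (1.1327,-4.6020)
  v8: (1-0.687)·(3.7,-0.81) + 0.687·(4.47,-0.53) = (4.2290,-0.6176)
Perimeter = Σ |v_{i+1} − v_i|:
  edge 1→2: √(-1.6699² + 2.2645²) = 2.8136 (running 2.8136)
  edge 2→3: √(-2.7107² + 1.2398²) = 2.9808 (running 5.7944)
  edge 3→4: √(-3.8879² + -2.3559²) = 4.5460 (running 10.3404)
  edge 4→5: √(-2.8973² + -5.1787²) = 5.9341 (running 16.2745)
  edge 5→6: √(0.5207² + -1.7467²) = 1.8227 (running 18.0971)
  edge 6→7: √(7.0381² + -1.3537²) = 7.1671 (running 25.2642)
  edge 7→8: √(3.0963² + 3.9844²) = 5.0460 (running 30.3103)
  edge 8→1: √(0.5107² + 3.1464²) = 3.1876 (running 33.4978)
Perimeter = 33.4978

Perimeter at t=0.687: 33.4978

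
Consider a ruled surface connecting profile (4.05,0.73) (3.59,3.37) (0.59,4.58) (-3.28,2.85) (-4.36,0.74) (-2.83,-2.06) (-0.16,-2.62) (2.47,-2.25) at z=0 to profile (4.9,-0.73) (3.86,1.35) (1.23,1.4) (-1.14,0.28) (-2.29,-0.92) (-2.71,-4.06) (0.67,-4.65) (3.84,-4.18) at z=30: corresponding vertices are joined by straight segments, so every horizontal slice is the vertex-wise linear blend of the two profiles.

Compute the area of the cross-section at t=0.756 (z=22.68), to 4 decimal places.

Cross-section at t=0.756: each vertex is (1-t)·p0[i] + t·p1[i].
  v1: (1-0.756)·(4.05,0.73) + 0.756·(4.9,-0.73) = (4.6926,-0.3738)
  v2: (1-0.756)·(3.59,3.37) + 0.756·(3.86,1.35) = (3.7941,1.8429)
  v3: (1-0.756)·(0.59,4.58) + 0.756·(1.23,1.4) = (1.0738,2.1759)
  v4: (1-0.756)·(-3.28,2.85) + 0.756·(-1.14,0.28) = (-1.6622,0.9071)
  v5: (1-0.756)·(-4.36,0.74) + 0.756·(-2.29,-0.92) = (-2.7951,-0.5150)
  v6: (1-0.756)·(-2.83,-2.06) + 0.756·(-2.71,-4.06) = (-2.7393,-3.5720)
  v7: (1-0.756)·(-0.16,-2.62) + 0.756·(0.67,-4.65) = (0.4675,-4.1547)
  v8: (1-0.756)·(2.47,-2.25) + 0.756·(3.84,-4.18) = (3.5057,-3.7091)
Shoelace sum Σ(x_i·y_{i+1} − x_{i+1}·y_i):
  i=1: 4.6926·1.8429 − 3.7941·-0.3738 = +10.0660 (running +10.0660)
  i=2: 3.7941·2.1759 − 1.0738·1.8429 = +6.2767 (running +16.3427)
  i=3: 1.0738·0.9071 − -1.6622·2.1759 = +4.5908 (running +20.9335)
  i=4: -1.6622·-0.5150 − -2.7951·0.9071 = +3.3913 (running +24.3248)
  i=5: -2.7951·-3.5720 − -2.7393·-0.5150 = +8.5734 (running +32.8982)
  i=6: -2.7393·-4.1547 − 0.4675·-3.5720 = +13.0507 (running +45.9489)
  i=7: 0.4675·-3.7091 − 3.5057·-4.1547 = +12.8312 (running +58.7801)
  i=8: 3.5057·-0.3738 − 4.6926·-3.7091 = +16.0949 (running +74.8751)
Area = |Σ|/2 = |74.8751|/2 = 37.4375

Area at t=0.756: 37.4375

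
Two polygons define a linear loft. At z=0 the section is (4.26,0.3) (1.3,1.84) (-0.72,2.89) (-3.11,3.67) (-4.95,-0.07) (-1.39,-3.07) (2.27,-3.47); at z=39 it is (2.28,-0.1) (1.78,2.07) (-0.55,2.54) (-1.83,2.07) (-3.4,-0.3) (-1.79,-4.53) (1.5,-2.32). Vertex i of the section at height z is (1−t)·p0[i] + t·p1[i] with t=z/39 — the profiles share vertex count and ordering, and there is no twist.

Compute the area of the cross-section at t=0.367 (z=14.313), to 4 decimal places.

Cross-section at t=0.367: each vertex is (1-t)·p0[i] + t·p1[i].
  v1: (1-0.367)·(4.26,0.3) + 0.367·(2.28,-0.1) = (3.5333,0.1532)
  v2: (1-0.367)·(1.3,1.84) + 0.367·(1.78,2.07) = (1.4762,1.9244)
  v3: (1-0.367)·(-0.72,2.89) + 0.367·(-0.55,2.54) = (-0.6576,2.7616)
  v4: (1-0.367)·(-3.11,3.67) + 0.367·(-1.83,2.07) = (-2.6402,3.0828)
  v5: (1-0.367)·(-4.95,-0.07) + 0.367·(-3.4,-0.3) = (-4.3811,-0.1544)
  v6: (1-0.367)·(-1.39,-3.07) + 0.367·(-1.79,-4.53) = (-1.5368,-3.6058)
  v7: (1-0.367)·(2.27,-3.47) + 0.367·(1.5,-2.32) = (1.9874,-3.0480)
Shoelace sum Σ(x_i·y_{i+1} − x_{i+1}·y_i):
  i=1: 3.5333·1.9244 − 1.4762·0.1532 = +6.5734 (running +6.5734)
  i=2: 1.4762·2.7616 − -0.6576·1.9244 = +5.3420 (running +11.9154)
  i=3: -0.6576·3.0828 − -2.6402·2.7616 = +5.2639 (running +17.1793)
  i=4: -2.6402·-0.1544 − -4.3811·3.0828 = +13.9139 (running +31.0932)
  i=5: -4.3811·-3.6058 − -1.5368·-0.1544 = +15.5603 (running +46.6536)
  i=6: -1.5368·-3.0480 − 1.9874·-3.6058 = +11.8503 (running +58.5039)
  i=7: 1.9874·0.1532 − 3.5333·-3.0480 = +11.0739 (running +69.5778)
Area = |Σ|/2 = |69.5778|/2 = 34.7889

Area at t=0.367: 34.7889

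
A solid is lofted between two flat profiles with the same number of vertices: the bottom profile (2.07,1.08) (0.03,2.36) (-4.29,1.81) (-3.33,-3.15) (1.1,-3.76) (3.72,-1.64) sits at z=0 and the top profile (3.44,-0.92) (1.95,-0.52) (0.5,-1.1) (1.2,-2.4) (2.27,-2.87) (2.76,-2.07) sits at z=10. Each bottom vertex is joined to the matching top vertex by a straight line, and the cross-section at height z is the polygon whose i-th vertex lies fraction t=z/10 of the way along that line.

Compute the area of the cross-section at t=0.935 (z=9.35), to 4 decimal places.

Area at t=0.935: 5.1038

Cross-section at t=0.935: each vertex is (1-t)·p0[i] + t·p1[i].
  v1: (1-0.935)·(2.07,1.08) + 0.935·(3.44,-0.92) = (3.3510,-0.7900)
  v2: (1-0.935)·(0.03,2.36) + 0.935·(1.95,-0.52) = (1.8252,-0.3328)
  v3: (1-0.935)·(-4.29,1.81) + 0.935·(0.5,-1.1) = (0.1887,-0.9109)
  v4: (1-0.935)·(-3.33,-3.15) + 0.935·(1.2,-2.4) = (0.9056,-2.4487)
  v5: (1-0.935)·(1.1,-3.76) + 0.935·(2.27,-2.87) = (2.1940,-2.9278)
  v6: (1-0.935)·(3.72,-1.64) + 0.935·(2.76,-2.07) = (2.8224,-2.0420)
Shoelace sum Σ(x_i·y_{i+1} − x_{i+1}·y_i):
  i=1: 3.3510·-0.3328 − 1.8252·-0.7900 = +0.3267 (running +0.3267)
  i=2: 1.8252·-0.9109 − 0.1887·-0.3328 = -1.5997 (running -1.2730)
  i=3: 0.1887·-2.4487 − 0.9056·-0.9109 = +0.3629 (running -0.9101)
  i=4: 0.9056·-2.9278 − 2.1940·-2.4487 = +2.7211 (running +1.8110)
  i=5: 2.1940·-2.0420 − 2.8224·-2.9278 = +3.7834 (running +5.5944)
  i=6: 2.8224·-0.7900 − 3.3510·-2.0420 = +4.6131 (running +10.2075)
Area = |Σ|/2 = |10.2075|/2 = 5.1038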